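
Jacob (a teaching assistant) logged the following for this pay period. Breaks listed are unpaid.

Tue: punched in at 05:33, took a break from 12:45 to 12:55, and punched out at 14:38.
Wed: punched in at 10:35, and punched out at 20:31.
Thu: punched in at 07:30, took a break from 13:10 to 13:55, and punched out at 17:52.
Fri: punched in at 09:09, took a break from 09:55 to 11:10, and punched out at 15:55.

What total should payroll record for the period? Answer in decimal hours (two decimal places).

Tue: 05:33–14:38 = 9 h 5 min; less 10 min break → 8 h 55 min
Wed: 10:35–20:31 = 9 h 56 min
Thu: 07:30–17:52 = 10 h 22 min; less 45 min break → 9 h 37 min
Fri: 09:09–15:55 = 6 h 46 min; less 75 min break → 5 h 31 min
Total: 8 h 55 min + 9 h 56 min + 9 h 37 min + 5 h 31 min = 33 h 59 min.

33.98 hours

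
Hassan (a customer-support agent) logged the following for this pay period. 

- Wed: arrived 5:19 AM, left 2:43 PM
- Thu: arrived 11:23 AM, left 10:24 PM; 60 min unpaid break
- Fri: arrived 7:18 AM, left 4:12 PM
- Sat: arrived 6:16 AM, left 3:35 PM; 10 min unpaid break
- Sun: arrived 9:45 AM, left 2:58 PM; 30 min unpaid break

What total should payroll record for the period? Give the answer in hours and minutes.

42 h 11 min

Wed: 5:19 AM–2:43 PM = 9 h 24 min
Thu: 11:23 AM–10:24 PM = 11 h 1 min; less 60 min break → 10 h 1 min
Fri: 7:18 AM–4:12 PM = 8 h 54 min
Sat: 6:16 AM–3:35 PM = 9 h 19 min; less 10 min break → 9 h 9 min
Sun: 9:45 AM–2:58 PM = 5 h 13 min; less 30 min break → 4 h 43 min
Total: 9 h 24 min + 10 h 1 min + 8 h 54 min + 9 h 9 min + 4 h 43 min = 42 h 11 min.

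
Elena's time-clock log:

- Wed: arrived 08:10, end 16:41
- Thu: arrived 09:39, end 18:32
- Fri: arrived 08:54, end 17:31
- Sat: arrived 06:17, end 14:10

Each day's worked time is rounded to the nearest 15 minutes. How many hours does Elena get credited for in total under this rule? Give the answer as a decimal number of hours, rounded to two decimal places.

34.00 hours

Wed: 08:10–16:41 = 8 h 31 min → rounds to 8 h 30 min
Thu: 09:39–18:32 = 8 h 53 min → rounds to 9 h 0 min
Fri: 08:54–17:31 = 8 h 37 min → rounds to 8 h 30 min
Sat: 06:17–14:10 = 7 h 53 min → rounds to 8 h 0 min
Total credited: 34 h 0 min.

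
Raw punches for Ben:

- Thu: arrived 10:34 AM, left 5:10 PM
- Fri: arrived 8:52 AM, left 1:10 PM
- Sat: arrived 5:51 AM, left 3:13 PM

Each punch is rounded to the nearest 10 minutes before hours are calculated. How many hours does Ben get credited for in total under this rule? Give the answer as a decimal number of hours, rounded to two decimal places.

Thu: in 10:34 AM→10:30 AM, out 5:10 PM→5:10 PM; 6 h 40 min
Fri: in 8:52 AM→8:50 AM, out 1:10 PM→1:10 PM; 4 h 20 min
Sat: in 5:51 AM→5:50 AM, out 3:13 PM→3:10 PM; 9 h 20 min
Total credited: 20 h 20 min.

20.33 hours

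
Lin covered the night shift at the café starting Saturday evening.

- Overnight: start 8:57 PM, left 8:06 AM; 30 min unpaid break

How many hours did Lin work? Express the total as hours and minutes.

Overnight: 8:57 PM → midnight = 3 h 3 min; midnight → 8:06 AM = 8 h 6 min; span 11 h 9 min; less 30 min break → 10 h 39 min

10 h 39 min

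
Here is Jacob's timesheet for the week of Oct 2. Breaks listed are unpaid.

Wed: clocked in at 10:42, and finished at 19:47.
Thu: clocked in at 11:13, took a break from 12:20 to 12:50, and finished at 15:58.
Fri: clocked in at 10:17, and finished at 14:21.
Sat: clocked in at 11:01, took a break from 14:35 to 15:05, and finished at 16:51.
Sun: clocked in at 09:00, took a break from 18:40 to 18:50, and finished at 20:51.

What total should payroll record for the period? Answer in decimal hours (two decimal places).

Wed: 10:42–19:47 = 9 h 5 min
Thu: 11:13–15:58 = 4 h 45 min; less 30 min break → 4 h 15 min
Fri: 10:17–14:21 = 4 h 4 min
Sat: 11:01–16:51 = 5 h 50 min; less 30 min break → 5 h 20 min
Sun: 09:00–20:51 = 11 h 51 min; less 10 min break → 11 h 41 min
Total: 9 h 5 min + 4 h 15 min + 4 h 4 min + 5 h 20 min + 11 h 41 min = 34 h 25 min.

34.42 hours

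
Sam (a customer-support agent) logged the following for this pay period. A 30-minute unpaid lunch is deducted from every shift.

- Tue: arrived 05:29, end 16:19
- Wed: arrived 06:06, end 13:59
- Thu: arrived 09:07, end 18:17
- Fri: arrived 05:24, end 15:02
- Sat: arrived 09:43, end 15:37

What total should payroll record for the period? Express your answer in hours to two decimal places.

Tue: 05:29–16:19 = 10 h 50 min; less 30 min break → 10 h 20 min
Wed: 06:06–13:59 = 7 h 53 min; less 30 min break → 7 h 23 min
Thu: 09:07–18:17 = 9 h 10 min; less 30 min break → 8 h 40 min
Fri: 05:24–15:02 = 9 h 38 min; less 30 min break → 9 h 8 min
Sat: 09:43–15:37 = 5 h 54 min; less 30 min break → 5 h 24 min
Total: 10 h 20 min + 7 h 23 min + 8 h 40 min + 9 h 8 min + 5 h 24 min = 40 h 55 min.

40.92 hours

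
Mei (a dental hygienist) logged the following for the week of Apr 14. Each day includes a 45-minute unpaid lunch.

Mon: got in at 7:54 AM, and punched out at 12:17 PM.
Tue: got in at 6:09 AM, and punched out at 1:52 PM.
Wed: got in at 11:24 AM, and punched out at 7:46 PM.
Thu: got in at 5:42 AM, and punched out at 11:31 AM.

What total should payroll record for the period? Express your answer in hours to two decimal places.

23.28 hours

Mon: 7:54 AM–12:17 PM = 4 h 23 min; less 45 min break → 3 h 38 min
Tue: 6:09 AM–1:52 PM = 7 h 43 min; less 45 min break → 6 h 58 min
Wed: 11:24 AM–7:46 PM = 8 h 22 min; less 45 min break → 7 h 37 min
Thu: 5:42 AM–11:31 AM = 5 h 49 min; less 45 min break → 5 h 4 min
Total: 3 h 38 min + 6 h 58 min + 7 h 37 min + 5 h 4 min = 23 h 17 min.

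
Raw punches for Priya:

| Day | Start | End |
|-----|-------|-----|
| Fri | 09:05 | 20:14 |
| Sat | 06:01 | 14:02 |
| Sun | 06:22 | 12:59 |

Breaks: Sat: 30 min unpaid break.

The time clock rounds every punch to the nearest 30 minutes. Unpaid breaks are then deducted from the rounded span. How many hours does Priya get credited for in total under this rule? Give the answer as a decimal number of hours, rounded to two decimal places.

Fri: in 09:05→09:00, out 20:14→20:00; 11 h 0 min
Sat: in 06:01→06:00, out 14:02→14:00; 8 h 0 min − 30 min = 7 h 30 min
Sun: in 06:22→06:30, out 12:59→13:00; 6 h 30 min
Total credited: 25 h 0 min.

25.00 hours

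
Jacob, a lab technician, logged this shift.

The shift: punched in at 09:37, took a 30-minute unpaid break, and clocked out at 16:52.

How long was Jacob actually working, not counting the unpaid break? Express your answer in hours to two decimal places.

The shift: 09:37–16:52 = 7 h 15 min; less 30 min break → 6 h 45 min

6.75 hours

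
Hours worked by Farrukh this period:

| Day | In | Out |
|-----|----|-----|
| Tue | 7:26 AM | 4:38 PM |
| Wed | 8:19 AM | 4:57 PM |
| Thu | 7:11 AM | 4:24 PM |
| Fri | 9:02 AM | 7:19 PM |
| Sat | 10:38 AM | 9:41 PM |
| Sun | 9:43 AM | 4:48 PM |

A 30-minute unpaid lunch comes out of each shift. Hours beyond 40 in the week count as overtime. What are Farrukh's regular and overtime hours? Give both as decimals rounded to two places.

Regular 40.00 hours, overtime 12.47 hours

Tue: 7:26 AM–4:38 PM = 9 h 12 min; less 30 min break → 8 h 42 min
Wed: 8:19 AM–4:57 PM = 8 h 38 min; less 30 min break → 8 h 8 min
Thu: 7:11 AM–4:24 PM = 9 h 13 min; less 30 min break → 8 h 43 min
Fri: 9:02 AM–7:19 PM = 10 h 17 min; less 30 min break → 9 h 47 min
Sat: 10:38 AM–9:41 PM = 11 h 3 min; less 30 min break → 10 h 33 min
Sun: 9:43 AM–4:48 PM = 7 h 5 min; less 30 min break → 6 h 35 min
Total worked: 52 h 28 min = 52.47 h.
Threshold 40 h → overtime 12 h 28 min, regular 40 h 0 min.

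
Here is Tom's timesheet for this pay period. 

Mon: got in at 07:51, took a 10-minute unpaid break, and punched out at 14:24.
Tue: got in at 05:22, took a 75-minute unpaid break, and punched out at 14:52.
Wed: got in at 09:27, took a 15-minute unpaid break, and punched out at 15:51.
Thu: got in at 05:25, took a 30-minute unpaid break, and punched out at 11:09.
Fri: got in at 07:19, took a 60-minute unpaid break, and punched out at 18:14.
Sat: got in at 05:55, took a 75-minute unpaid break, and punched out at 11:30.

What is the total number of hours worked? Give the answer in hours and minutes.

Mon: 07:51–14:24 = 6 h 33 min; less 10 min break → 6 h 23 min
Tue: 05:22–14:52 = 9 h 30 min; less 75 min break → 8 h 15 min
Wed: 09:27–15:51 = 6 h 24 min; less 15 min break → 6 h 9 min
Thu: 05:25–11:09 = 5 h 44 min; less 30 min break → 5 h 14 min
Fri: 07:19–18:14 = 10 h 55 min; less 60 min break → 9 h 55 min
Sat: 05:55–11:30 = 5 h 35 min; less 75 min break → 4 h 20 min
Total: 6 h 23 min + 8 h 15 min + 6 h 9 min + 5 h 14 min + 9 h 55 min + 4 h 20 min = 40 h 16 min.

40 h 16 min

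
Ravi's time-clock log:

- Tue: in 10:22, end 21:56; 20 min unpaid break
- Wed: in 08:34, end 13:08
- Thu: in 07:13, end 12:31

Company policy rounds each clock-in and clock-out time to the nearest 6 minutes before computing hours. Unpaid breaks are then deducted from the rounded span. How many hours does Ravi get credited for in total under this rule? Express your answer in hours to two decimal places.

Tue: in 10:22→10:24, out 21:56→21:54; 11 h 30 min − 20 min = 11 h 10 min
Wed: in 08:34→08:36, out 13:08→13:06; 4 h 30 min
Thu: in 07:13→07:12, out 12:31→12:30; 5 h 18 min
Total credited: 20 h 58 min.

20.97 hours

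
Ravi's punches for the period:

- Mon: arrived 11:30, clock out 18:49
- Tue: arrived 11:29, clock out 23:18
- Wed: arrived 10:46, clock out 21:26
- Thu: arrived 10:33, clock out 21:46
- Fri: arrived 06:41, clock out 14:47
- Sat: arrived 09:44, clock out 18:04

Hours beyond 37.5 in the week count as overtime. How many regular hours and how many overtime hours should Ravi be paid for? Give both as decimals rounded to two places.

Mon: 11:30–18:49 = 7 h 19 min
Tue: 11:29–23:18 = 11 h 49 min
Wed: 10:46–21:26 = 10 h 40 min
Thu: 10:33–21:46 = 11 h 13 min
Fri: 06:41–14:47 = 8 h 6 min
Sat: 09:44–18:04 = 8 h 20 min
Total worked: 57 h 27 min = 57.45 h.
Threshold 37.5 h → overtime 19 h 57 min, regular 37 h 30 min.

Regular 37.50 hours, overtime 19.95 hours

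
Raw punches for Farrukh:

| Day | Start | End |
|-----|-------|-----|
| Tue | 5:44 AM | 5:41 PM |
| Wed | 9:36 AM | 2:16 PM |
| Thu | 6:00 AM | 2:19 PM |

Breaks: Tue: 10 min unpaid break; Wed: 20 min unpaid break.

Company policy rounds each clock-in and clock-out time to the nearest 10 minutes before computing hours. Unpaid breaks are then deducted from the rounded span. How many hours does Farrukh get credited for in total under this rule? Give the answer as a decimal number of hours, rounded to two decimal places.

Tue: in 5:44 AM→5:40 AM, out 5:41 PM→5:40 PM; 12 h 0 min − 10 min = 11 h 50 min
Wed: in 9:36 AM→9:40 AM, out 2:16 PM→2:20 PM; 4 h 40 min − 20 min = 4 h 20 min
Thu: in 6:00 AM→6:00 AM, out 2:19 PM→2:20 PM; 8 h 20 min
Total credited: 24 h 30 min.

24.50 hours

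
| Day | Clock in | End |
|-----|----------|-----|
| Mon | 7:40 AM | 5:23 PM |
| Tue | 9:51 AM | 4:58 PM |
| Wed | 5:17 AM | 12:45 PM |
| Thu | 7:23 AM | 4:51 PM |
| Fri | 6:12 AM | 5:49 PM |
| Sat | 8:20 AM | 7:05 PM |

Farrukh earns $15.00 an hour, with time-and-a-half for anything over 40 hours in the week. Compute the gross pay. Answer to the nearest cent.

$963.00

Mon: 7:40 AM–5:23 PM = 9 h 43 min
Tue: 9:51 AM–4:58 PM = 7 h 7 min
Wed: 5:17 AM–12:45 PM = 7 h 28 min
Thu: 7:23 AM–4:51 PM = 9 h 28 min
Fri: 6:12 AM–5:49 PM = 11 h 37 min
Sat: 8:20 AM–7:05 PM = 10 h 45 min
Total worked: 56 h 8 min = 3368 min.
Regular 40 h 0 min = 2400 min at $15.00/h; overtime 16 h 8 min = 968 min at $22.50/h.
Pay = (2400 × $15.00 + 968 × $22.50) ÷ 60 = $963.00.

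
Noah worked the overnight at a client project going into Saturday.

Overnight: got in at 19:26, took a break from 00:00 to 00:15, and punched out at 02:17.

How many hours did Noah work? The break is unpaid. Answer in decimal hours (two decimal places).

6.60 hours

Overnight: 19:26 → midnight = 4 h 34 min; midnight → 02:17 = 2 h 17 min; span 6 h 51 min; less 15 min break → 6 h 36 min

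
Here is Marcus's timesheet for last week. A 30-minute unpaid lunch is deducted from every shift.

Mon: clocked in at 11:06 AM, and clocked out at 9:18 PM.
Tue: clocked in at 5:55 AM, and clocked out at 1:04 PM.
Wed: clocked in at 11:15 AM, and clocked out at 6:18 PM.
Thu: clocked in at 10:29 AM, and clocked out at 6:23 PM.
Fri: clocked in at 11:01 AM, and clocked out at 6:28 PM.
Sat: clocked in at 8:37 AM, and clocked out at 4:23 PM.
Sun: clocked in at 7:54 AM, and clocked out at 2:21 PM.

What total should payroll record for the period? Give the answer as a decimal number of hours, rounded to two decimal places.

Mon: 11:06 AM–9:18 PM = 10 h 12 min; less 30 min break → 9 h 42 min
Tue: 5:55 AM–1:04 PM = 7 h 9 min; less 30 min break → 6 h 39 min
Wed: 11:15 AM–6:18 PM = 7 h 3 min; less 30 min break → 6 h 33 min
Thu: 10:29 AM–6:23 PM = 7 h 54 min; less 30 min break → 7 h 24 min
Fri: 11:01 AM–6:28 PM = 7 h 27 min; less 30 min break → 6 h 57 min
Sat: 8:37 AM–4:23 PM = 7 h 46 min; less 30 min break → 7 h 16 min
Sun: 7:54 AM–2:21 PM = 6 h 27 min; less 30 min break → 5 h 57 min
Total: 9 h 42 min + 6 h 39 min + 6 h 33 min + 7 h 24 min + 6 h 57 min + 7 h 16 min + 5 h 57 min = 50 h 28 min.

50.47 hours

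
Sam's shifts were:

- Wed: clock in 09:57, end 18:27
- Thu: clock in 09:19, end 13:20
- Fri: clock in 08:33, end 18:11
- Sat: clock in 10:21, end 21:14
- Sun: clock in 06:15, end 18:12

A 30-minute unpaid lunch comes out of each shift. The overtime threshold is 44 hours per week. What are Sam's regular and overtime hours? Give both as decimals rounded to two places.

Regular 42.48 hours, overtime 0.00 hours

Wed: 09:57–18:27 = 8 h 30 min; less 30 min break → 8 h 0 min
Thu: 09:19–13:20 = 4 h 1 min; less 30 min break → 3 h 31 min
Fri: 08:33–18:11 = 9 h 38 min; less 30 min break → 9 h 8 min
Sat: 10:21–21:14 = 10 h 53 min; less 30 min break → 10 h 23 min
Sun: 06:15–18:12 = 11 h 57 min; less 30 min break → 11 h 27 min
Total worked: 42 h 29 min = 42.48 h.
Threshold 44 h → overtime 0 h 0 min, regular 42 h 29 min.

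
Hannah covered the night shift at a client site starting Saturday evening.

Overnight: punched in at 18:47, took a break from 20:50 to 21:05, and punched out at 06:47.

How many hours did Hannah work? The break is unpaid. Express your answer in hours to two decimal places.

11.75 hours

Overnight: 18:47 → midnight = 5 h 13 min; midnight → 06:47 = 6 h 47 min; span 12 h 0 min; less 15 min break → 11 h 45 min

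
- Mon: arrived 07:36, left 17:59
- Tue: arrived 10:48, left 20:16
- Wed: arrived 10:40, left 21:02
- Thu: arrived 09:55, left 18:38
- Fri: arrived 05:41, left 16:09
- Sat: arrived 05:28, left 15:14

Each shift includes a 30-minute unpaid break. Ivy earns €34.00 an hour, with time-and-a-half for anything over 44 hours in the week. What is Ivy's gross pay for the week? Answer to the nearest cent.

€2116.50

Mon: 07:36–17:59 = 10 h 23 min; less 30 min break → 9 h 53 min
Tue: 10:48–20:16 = 9 h 28 min; less 30 min break → 8 h 58 min
Wed: 10:40–21:02 = 10 h 22 min; less 30 min break → 9 h 52 min
Thu: 09:55–18:38 = 8 h 43 min; less 30 min break → 8 h 13 min
Fri: 05:41–16:09 = 10 h 28 min; less 30 min break → 9 h 58 min
Sat: 05:28–15:14 = 9 h 46 min; less 30 min break → 9 h 16 min
Total worked: 56 h 10 min = 3370 min.
Regular 44 h 0 min = 2640 min at €34.00/h; overtime 12 h 10 min = 730 min at €51.00/h.
Pay = (2640 × €34.00 + 730 × €51.00) ÷ 60 = €2116.50.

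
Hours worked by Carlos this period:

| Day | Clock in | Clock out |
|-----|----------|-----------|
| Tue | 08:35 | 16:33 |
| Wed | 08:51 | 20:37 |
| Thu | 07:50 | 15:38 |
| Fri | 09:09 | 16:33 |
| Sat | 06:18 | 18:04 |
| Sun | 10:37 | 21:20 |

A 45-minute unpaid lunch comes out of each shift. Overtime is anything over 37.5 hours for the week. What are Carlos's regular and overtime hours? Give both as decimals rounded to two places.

Regular 37.50 hours, overtime 15.42 hours

Tue: 08:35–16:33 = 7 h 58 min; less 45 min break → 7 h 13 min
Wed: 08:51–20:37 = 11 h 46 min; less 45 min break → 11 h 1 min
Thu: 07:50–15:38 = 7 h 48 min; less 45 min break → 7 h 3 min
Fri: 09:09–16:33 = 7 h 24 min; less 45 min break → 6 h 39 min
Sat: 06:18–18:04 = 11 h 46 min; less 45 min break → 11 h 1 min
Sun: 10:37–21:20 = 10 h 43 min; less 45 min break → 9 h 58 min
Total worked: 52 h 55 min = 52.92 h.
Threshold 37.5 h → overtime 15 h 25 min, regular 37 h 30 min.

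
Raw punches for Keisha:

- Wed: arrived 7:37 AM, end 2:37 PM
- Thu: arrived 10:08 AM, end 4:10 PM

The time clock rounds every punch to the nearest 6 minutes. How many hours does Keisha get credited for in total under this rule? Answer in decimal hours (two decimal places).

13.10 hours

Wed: in 7:37 AM→7:36 AM, out 2:37 PM→2:36 PM; 7 h 0 min
Thu: in 10:08 AM→10:06 AM, out 4:10 PM→4:12 PM; 6 h 6 min
Total credited: 13 h 6 min.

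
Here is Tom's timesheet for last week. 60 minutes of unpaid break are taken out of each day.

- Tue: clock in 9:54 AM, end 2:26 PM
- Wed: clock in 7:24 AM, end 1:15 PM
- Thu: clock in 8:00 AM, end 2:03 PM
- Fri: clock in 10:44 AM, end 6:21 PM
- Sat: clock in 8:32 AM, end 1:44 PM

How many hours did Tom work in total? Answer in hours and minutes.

Tue: 9:54 AM–2:26 PM = 4 h 32 min; less 60 min break → 3 h 32 min
Wed: 7:24 AM–1:15 PM = 5 h 51 min; less 60 min break → 4 h 51 min
Thu: 8:00 AM–2:03 PM = 6 h 3 min; less 60 min break → 5 h 3 min
Fri: 10:44 AM–6:21 PM = 7 h 37 min; less 60 min break → 6 h 37 min
Sat: 8:32 AM–1:44 PM = 5 h 12 min; less 60 min break → 4 h 12 min
Total: 3 h 32 min + 4 h 51 min + 5 h 3 min + 6 h 37 min + 4 h 12 min = 24 h 15 min.

24 h 15 min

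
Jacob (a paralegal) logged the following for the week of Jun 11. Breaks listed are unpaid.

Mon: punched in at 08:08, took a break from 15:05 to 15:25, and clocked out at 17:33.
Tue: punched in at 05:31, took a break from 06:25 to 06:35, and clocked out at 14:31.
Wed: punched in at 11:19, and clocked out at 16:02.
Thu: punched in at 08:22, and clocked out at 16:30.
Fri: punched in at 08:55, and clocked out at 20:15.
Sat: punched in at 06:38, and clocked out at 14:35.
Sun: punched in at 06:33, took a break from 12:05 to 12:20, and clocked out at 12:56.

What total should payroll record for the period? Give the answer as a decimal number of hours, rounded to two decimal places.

Mon: 08:08–17:33 = 9 h 25 min; less 20 min break → 9 h 5 min
Tue: 05:31–14:31 = 9 h 0 min; less 10 min break → 8 h 50 min
Wed: 11:19–16:02 = 4 h 43 min
Thu: 08:22–16:30 = 8 h 8 min
Fri: 08:55–20:15 = 11 h 20 min
Sat: 06:38–14:35 = 7 h 57 min
Sun: 06:33–12:56 = 6 h 23 min; less 15 min break → 6 h 8 min
Total: 9 h 5 min + 8 h 50 min + 4 h 43 min + 8 h 8 min + 11 h 20 min + 7 h 57 min + 6 h 8 min = 56 h 11 min.

56.18 hours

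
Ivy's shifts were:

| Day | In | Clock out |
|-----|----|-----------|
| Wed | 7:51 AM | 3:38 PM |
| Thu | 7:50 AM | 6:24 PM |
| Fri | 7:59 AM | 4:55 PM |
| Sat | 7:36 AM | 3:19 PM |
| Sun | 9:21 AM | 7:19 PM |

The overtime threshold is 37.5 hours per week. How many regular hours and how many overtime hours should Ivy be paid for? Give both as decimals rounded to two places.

Wed: 7:51 AM–3:38 PM = 7 h 47 min
Thu: 7:50 AM–6:24 PM = 10 h 34 min
Fri: 7:59 AM–4:55 PM = 8 h 56 min
Sat: 7:36 AM–3:19 PM = 7 h 43 min
Sun: 9:21 AM–7:19 PM = 9 h 58 min
Total worked: 44 h 58 min = 44.97 h.
Threshold 37.5 h → overtime 7 h 28 min, regular 37 h 30 min.

Regular 37.50 hours, overtime 7.47 hours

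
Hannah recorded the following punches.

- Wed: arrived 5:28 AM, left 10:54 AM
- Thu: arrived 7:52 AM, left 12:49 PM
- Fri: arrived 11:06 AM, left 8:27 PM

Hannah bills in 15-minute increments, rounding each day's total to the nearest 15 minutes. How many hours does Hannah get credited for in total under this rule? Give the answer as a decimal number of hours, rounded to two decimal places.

Wed: 5:28 AM–10:54 AM = 5 h 26 min → rounds to 5 h 30 min
Thu: 7:52 AM–12:49 PM = 4 h 57 min → rounds to 5 h 0 min
Fri: 11:06 AM–8:27 PM = 9 h 21 min → rounds to 9 h 15 min
Total credited: 19 h 45 min.

19.75 hours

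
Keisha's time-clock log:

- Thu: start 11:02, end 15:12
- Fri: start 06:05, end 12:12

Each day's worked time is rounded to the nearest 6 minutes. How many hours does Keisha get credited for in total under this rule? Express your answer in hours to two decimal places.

10.30 hours

Thu: 11:02–15:12 = 4 h 10 min → rounds to 4 h 12 min
Fri: 06:05–12:12 = 6 h 7 min → rounds to 6 h 6 min
Total credited: 10 h 18 min.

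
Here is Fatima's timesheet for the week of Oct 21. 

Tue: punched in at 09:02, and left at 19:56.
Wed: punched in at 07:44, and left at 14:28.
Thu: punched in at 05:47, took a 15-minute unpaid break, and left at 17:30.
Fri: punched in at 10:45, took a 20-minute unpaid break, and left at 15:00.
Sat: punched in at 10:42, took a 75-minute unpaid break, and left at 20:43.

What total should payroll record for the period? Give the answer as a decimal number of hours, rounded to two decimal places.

Tue: 09:02–19:56 = 10 h 54 min
Wed: 07:44–14:28 = 6 h 44 min
Thu: 05:47–17:30 = 11 h 43 min; less 15 min break → 11 h 28 min
Fri: 10:45–15:00 = 4 h 15 min; less 20 min break → 3 h 55 min
Sat: 10:42–20:43 = 10 h 1 min; less 75 min break → 8 h 46 min
Total: 10 h 54 min + 6 h 44 min + 11 h 28 min + 3 h 55 min + 8 h 46 min = 41 h 47 min.

41.78 hours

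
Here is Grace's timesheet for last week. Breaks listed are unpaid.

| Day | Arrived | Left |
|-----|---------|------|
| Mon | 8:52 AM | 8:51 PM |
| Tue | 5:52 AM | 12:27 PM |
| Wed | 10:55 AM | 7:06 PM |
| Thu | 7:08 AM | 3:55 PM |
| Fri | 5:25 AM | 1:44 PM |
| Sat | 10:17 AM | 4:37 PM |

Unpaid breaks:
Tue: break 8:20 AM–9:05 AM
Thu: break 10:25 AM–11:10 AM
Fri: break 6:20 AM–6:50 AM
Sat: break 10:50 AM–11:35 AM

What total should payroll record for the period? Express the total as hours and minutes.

Mon: 8:52 AM–8:51 PM = 11 h 59 min
Tue: 5:52 AM–12:27 PM = 6 h 35 min; less 45 min break → 5 h 50 min
Wed: 10:55 AM–7:06 PM = 8 h 11 min
Thu: 7:08 AM–3:55 PM = 8 h 47 min; less 45 min break → 8 h 2 min
Fri: 5:25 AM–1:44 PM = 8 h 19 min; less 30 min break → 7 h 49 min
Sat: 10:17 AM–4:37 PM = 6 h 20 min; less 45 min break → 5 h 35 min
Total: 11 h 59 min + 5 h 50 min + 8 h 11 min + 8 h 2 min + 7 h 49 min + 5 h 35 min = 47 h 26 min.

47 h 26 min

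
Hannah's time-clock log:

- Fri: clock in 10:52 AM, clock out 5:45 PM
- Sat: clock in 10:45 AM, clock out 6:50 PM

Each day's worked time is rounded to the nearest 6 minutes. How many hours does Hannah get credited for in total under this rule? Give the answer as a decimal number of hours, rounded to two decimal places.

Fri: 10:52 AM–5:45 PM = 6 h 53 min → rounds to 6 h 54 min
Sat: 10:45 AM–6:50 PM = 8 h 5 min → rounds to 8 h 6 min
Total credited: 15 h 0 min.

15.00 hours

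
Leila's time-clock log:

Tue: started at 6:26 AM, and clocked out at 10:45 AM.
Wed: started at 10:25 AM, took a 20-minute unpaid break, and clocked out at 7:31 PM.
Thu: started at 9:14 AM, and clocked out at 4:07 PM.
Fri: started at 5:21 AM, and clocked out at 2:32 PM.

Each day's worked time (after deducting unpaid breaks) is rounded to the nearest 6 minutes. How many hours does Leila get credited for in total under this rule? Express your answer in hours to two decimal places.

Tue: 6:26 AM–10:45 AM = 4 h 19 min → rounds to 4 h 18 min
Wed: 10:25 AM–7:31 PM = 9 h 6 min − 20 min = 8 h 46 min → rounds to 8 h 48 min
Thu: 9:14 AM–4:07 PM = 6 h 53 min → rounds to 6 h 54 min
Fri: 5:21 AM–2:32 PM = 9 h 11 min → rounds to 9 h 12 min
Total credited: 29 h 12 min.

29.20 hours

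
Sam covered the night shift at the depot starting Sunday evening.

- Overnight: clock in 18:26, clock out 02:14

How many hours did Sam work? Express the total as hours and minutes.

7 h 48 min

Overnight: 18:26 → midnight = 5 h 34 min; midnight → 02:14 = 2 h 14 min; span 7 h 48 min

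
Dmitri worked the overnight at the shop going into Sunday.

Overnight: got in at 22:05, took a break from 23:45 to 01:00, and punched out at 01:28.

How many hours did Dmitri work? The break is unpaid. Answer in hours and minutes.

2 h 8 min

Overnight: 22:05 → midnight = 1 h 55 min; midnight → 01:28 = 1 h 28 min; span 3 h 23 min; less 75 min break → 2 h 8 min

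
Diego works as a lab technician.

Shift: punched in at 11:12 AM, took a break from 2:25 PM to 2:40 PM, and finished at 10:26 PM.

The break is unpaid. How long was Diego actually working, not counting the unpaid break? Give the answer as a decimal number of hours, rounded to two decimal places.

10.98 hours

Shift: 11:12 AM–10:26 PM = 11 h 14 min; less 15 min break → 10 h 59 min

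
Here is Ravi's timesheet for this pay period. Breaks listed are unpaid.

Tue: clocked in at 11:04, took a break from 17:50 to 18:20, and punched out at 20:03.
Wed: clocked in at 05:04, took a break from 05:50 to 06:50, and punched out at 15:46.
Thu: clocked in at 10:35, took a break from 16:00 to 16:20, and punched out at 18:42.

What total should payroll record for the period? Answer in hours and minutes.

25 h 58 min

Tue: 11:04–20:03 = 8 h 59 min; less 30 min break → 8 h 29 min
Wed: 05:04–15:46 = 10 h 42 min; less 60 min break → 9 h 42 min
Thu: 10:35–18:42 = 8 h 7 min; less 20 min break → 7 h 47 min
Total: 8 h 29 min + 9 h 42 min + 7 h 47 min = 25 h 58 min.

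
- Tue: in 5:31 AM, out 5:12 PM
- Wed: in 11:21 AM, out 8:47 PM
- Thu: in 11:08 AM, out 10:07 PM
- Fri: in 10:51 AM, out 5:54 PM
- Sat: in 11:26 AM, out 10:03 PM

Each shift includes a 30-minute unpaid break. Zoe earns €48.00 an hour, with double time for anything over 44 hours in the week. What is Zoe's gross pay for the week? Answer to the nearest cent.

Tue: 5:31 AM–5:12 PM = 11 h 41 min; less 30 min break → 11 h 11 min
Wed: 11:21 AM–8:47 PM = 9 h 26 min; less 30 min break → 8 h 56 min
Thu: 11:08 AM–10:07 PM = 10 h 59 min; less 30 min break → 10 h 29 min
Fri: 10:51 AM–5:54 PM = 7 h 3 min; less 30 min break → 6 h 33 min
Sat: 11:26 AM–10:03 PM = 10 h 37 min; less 30 min break → 10 h 7 min
Total worked: 47 h 16 min = 2836 min.
Regular 44 h 0 min = 2640 min at €48.00/h; overtime 3 h 16 min = 196 min at €96.00/h.
Pay = (2640 × €48.00 + 196 × €96.00) ÷ 60 = €2425.60.

€2425.60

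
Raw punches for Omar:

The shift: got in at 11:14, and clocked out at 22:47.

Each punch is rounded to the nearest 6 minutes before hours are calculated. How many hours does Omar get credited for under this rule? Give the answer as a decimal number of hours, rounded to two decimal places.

11.60 hours

The shift: in 11:14→11:12, out 22:47→22:48; 11 h 36 min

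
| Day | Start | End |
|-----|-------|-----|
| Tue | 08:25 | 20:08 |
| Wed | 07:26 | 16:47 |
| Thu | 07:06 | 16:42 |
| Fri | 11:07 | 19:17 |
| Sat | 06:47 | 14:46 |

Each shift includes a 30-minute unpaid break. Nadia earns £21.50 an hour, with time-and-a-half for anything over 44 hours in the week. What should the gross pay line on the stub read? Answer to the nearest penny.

Tue: 08:25–20:08 = 11 h 43 min; less 30 min break → 11 h 13 min
Wed: 07:26–16:47 = 9 h 21 min; less 30 min break → 8 h 51 min
Thu: 07:06–16:42 = 9 h 36 min; less 30 min break → 9 h 6 min
Fri: 11:07–19:17 = 8 h 10 min; less 30 min break → 7 h 40 min
Sat: 06:47–14:46 = 7 h 59 min; less 30 min break → 7 h 29 min
Total worked: 44 h 19 min = 2659 min.
Regular 44 h 0 min = 2640 min at £21.50/h; overtime 0 h 19 min = 19 min at £32.25/h.
Pay = (2640 × £21.50 + 19 × £32.25) ÷ 60 = £956.21.

£956.21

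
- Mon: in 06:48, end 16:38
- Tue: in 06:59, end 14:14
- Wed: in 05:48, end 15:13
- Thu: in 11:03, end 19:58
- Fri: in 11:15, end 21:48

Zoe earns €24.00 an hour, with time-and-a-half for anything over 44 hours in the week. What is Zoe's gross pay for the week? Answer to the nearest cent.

Mon: 06:48–16:38 = 9 h 50 min
Tue: 06:59–14:14 = 7 h 15 min
Wed: 05:48–15:13 = 9 h 25 min
Thu: 11:03–19:58 = 8 h 55 min
Fri: 11:15–21:48 = 10 h 33 min
Total worked: 45 h 58 min = 2758 min.
Regular 44 h 0 min = 2640 min at €24.00/h; overtime 1 h 58 min = 118 min at €36.00/h.
Pay = (2640 × €24.00 + 118 × €36.00) ÷ 60 = €1126.80.

€1126.80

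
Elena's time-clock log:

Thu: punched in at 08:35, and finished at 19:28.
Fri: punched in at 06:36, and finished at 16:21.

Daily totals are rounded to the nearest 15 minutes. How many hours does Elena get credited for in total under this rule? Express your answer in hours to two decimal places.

20.75 hours

Thu: 08:35–19:28 = 10 h 53 min → rounds to 11 h 0 min
Fri: 06:36–16:21 = 9 h 45 min → rounds to 9 h 45 min
Total credited: 20 h 45 min.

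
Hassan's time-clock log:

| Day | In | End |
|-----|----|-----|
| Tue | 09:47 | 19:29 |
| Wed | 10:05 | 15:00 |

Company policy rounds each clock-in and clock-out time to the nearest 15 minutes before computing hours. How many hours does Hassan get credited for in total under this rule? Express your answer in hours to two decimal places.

Tue: in 09:47→09:45, out 19:29→19:30; 9 h 45 min
Wed: in 10:05→10:00, out 15:00→15:00; 5 h 0 min
Total credited: 14 h 45 min.

14.75 hours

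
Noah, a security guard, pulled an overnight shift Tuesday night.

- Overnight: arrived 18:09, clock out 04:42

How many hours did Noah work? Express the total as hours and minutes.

10 h 33 min

Overnight: 18:09 → midnight = 5 h 51 min; midnight → 04:42 = 4 h 42 min; span 10 h 33 min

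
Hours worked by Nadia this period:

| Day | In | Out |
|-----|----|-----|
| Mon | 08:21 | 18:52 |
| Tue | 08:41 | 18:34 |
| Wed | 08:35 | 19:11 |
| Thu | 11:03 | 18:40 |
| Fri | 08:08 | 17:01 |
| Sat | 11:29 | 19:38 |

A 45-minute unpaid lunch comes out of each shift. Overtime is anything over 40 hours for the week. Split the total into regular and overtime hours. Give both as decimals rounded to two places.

Mon: 08:21–18:52 = 10 h 31 min; less 45 min break → 9 h 46 min
Tue: 08:41–18:34 = 9 h 53 min; less 45 min break → 9 h 8 min
Wed: 08:35–19:11 = 10 h 36 min; less 45 min break → 9 h 51 min
Thu: 11:03–18:40 = 7 h 37 min; less 45 min break → 6 h 52 min
Fri: 08:08–17:01 = 8 h 53 min; less 45 min break → 8 h 8 min
Sat: 11:29–19:38 = 8 h 9 min; less 45 min break → 7 h 24 min
Total worked: 51 h 9 min = 51.15 h.
Threshold 40 h → overtime 11 h 9 min, regular 40 h 0 min.

Regular 40.00 hours, overtime 11.15 hours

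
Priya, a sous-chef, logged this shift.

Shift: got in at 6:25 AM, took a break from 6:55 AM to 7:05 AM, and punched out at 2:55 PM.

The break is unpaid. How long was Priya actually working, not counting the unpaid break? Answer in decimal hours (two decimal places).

8.33 hours

Shift: 6:25 AM–2:55 PM = 8 h 30 min; less 10 min break → 8 h 20 min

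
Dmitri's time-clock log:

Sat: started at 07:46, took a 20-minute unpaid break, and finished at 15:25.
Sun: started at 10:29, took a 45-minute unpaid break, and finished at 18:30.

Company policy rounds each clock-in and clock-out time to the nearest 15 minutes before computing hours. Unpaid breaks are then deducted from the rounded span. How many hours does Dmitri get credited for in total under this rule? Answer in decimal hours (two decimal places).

Sat: in 07:46→07:45, out 15:25→15:30; 7 h 45 min − 20 min = 7 h 25 min
Sun: in 10:29→10:30, out 18:30→18:30; 8 h 0 min − 45 min = 7 h 15 min
Total credited: 14 h 40 min.

14.67 hours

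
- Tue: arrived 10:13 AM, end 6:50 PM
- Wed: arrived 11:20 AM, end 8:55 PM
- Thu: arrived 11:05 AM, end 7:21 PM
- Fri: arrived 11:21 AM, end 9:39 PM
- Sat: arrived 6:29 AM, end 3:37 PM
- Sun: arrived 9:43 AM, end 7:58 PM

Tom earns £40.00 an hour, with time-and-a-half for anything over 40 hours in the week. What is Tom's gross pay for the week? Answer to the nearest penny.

£2569.00

Tue: 10:13 AM–6:50 PM = 8 h 37 min
Wed: 11:20 AM–8:55 PM = 9 h 35 min
Thu: 11:05 AM–7:21 PM = 8 h 16 min
Fri: 11:21 AM–9:39 PM = 10 h 18 min
Sat: 6:29 AM–3:37 PM = 9 h 8 min
Sun: 9:43 AM–7:58 PM = 10 h 15 min
Total worked: 56 h 9 min = 3369 min.
Regular 40 h 0 min = 2400 min at £40.00/h; overtime 16 h 9 min = 969 min at £60.00/h.
Pay = (2400 × £40.00 + 969 × £60.00) ÷ 60 = £2569.00.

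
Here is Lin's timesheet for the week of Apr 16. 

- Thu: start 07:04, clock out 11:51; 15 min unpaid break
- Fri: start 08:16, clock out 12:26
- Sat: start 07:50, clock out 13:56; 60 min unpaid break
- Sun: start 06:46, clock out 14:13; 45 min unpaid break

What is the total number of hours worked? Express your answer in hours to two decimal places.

20.50 hours

Thu: 07:04–11:51 = 4 h 47 min; less 15 min break → 4 h 32 min
Fri: 08:16–12:26 = 4 h 10 min
Sat: 07:50–13:56 = 6 h 6 min; less 60 min break → 5 h 6 min
Sun: 06:46–14:13 = 7 h 27 min; less 45 min break → 6 h 42 min
Total: 4 h 32 min + 4 h 10 min + 5 h 6 min + 6 h 42 min = 20 h 30 min.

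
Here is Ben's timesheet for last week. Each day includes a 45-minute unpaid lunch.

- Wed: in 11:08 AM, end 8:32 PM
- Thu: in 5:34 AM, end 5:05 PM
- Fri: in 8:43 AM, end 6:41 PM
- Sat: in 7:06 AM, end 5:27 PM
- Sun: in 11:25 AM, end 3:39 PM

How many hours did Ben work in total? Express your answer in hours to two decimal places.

Wed: 11:08 AM–8:32 PM = 9 h 24 min; less 45 min break → 8 h 39 min
Thu: 5:34 AM–5:05 PM = 11 h 31 min; less 45 min break → 10 h 46 min
Fri: 8:43 AM–6:41 PM = 9 h 58 min; less 45 min break → 9 h 13 min
Sat: 7:06 AM–5:27 PM = 10 h 21 min; less 45 min break → 9 h 36 min
Sun: 11:25 AM–3:39 PM = 4 h 14 min; less 45 min break → 3 h 29 min
Total: 8 h 39 min + 10 h 46 min + 9 h 13 min + 9 h 36 min + 3 h 29 min = 41 h 43 min.

41.72 hours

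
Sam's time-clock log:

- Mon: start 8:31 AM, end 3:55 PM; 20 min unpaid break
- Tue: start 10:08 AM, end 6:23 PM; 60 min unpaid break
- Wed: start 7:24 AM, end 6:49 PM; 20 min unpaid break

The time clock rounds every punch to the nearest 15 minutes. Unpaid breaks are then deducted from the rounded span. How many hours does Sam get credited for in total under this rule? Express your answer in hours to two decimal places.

Mon: in 8:31 AM→8:30 AM, out 3:55 PM→4:00 PM; 7 h 30 min − 20 min = 7 h 10 min
Tue: in 10:08 AM→10:15 AM, out 6:23 PM→6:30 PM; 8 h 15 min − 60 min = 7 h 15 min
Wed: in 7:24 AM→7:30 AM, out 6:49 PM→6:45 PM; 11 h 15 min − 20 min = 10 h 55 min
Total credited: 25 h 20 min.

25.33 hours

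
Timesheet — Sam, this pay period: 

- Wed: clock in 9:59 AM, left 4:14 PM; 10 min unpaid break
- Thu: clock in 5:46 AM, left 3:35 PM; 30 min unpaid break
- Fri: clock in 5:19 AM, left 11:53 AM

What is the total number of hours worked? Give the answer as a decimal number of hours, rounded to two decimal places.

Wed: 9:59 AM–4:14 PM = 6 h 15 min; less 10 min break → 6 h 5 min
Thu: 5:46 AM–3:35 PM = 9 h 49 min; less 30 min break → 9 h 19 min
Fri: 5:19 AM–11:53 AM = 6 h 34 min
Total: 6 h 5 min + 9 h 19 min + 6 h 34 min = 21 h 58 min.

21.97 hours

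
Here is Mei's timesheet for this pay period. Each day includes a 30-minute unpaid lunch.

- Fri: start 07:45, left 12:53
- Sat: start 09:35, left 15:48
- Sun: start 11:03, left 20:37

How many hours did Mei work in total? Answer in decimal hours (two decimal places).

Fri: 07:45–12:53 = 5 h 8 min; less 30 min break → 4 h 38 min
Sat: 09:35–15:48 = 6 h 13 min; less 30 min break → 5 h 43 min
Sun: 11:03–20:37 = 9 h 34 min; less 30 min break → 9 h 4 min
Total: 4 h 38 min + 5 h 43 min + 9 h 4 min = 19 h 25 min.

19.42 hours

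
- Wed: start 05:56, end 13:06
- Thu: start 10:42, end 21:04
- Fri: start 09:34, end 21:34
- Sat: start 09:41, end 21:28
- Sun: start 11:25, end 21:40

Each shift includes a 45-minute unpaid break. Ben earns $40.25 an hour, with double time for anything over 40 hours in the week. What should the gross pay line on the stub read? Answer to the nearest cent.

Wed: 05:56–13:06 = 7 h 10 min; less 45 min break → 6 h 25 min
Thu: 10:42–21:04 = 10 h 22 min; less 45 min break → 9 h 37 min
Fri: 09:34–21:34 = 12 h 0 min; less 45 min break → 11 h 15 min
Sat: 09:41–21:28 = 11 h 47 min; less 45 min break → 11 h 2 min
Sun: 11:25–21:40 = 10 h 15 min; less 45 min break → 9 h 30 min
Total worked: 47 h 49 min = 2869 min.
Regular 40 h 0 min = 2400 min at $40.25/h; overtime 7 h 49 min = 469 min at $80.50/h.
Pay = (2400 × $40.25 + 469 × $80.50) ÷ 60 = $2239.24.

$2239.24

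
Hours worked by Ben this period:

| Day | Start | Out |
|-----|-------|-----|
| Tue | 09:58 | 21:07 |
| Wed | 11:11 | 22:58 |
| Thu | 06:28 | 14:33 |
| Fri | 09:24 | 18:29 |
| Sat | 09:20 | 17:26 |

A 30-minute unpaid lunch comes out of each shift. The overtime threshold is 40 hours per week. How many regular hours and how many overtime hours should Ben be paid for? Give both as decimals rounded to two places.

Regular 40.00 hours, overtime 5.70 hours

Tue: 09:58–21:07 = 11 h 9 min; less 30 min break → 10 h 39 min
Wed: 11:11–22:58 = 11 h 47 min; less 30 min break → 11 h 17 min
Thu: 06:28–14:33 = 8 h 5 min; less 30 min break → 7 h 35 min
Fri: 09:24–18:29 = 9 h 5 min; less 30 min break → 8 h 35 min
Sat: 09:20–17:26 = 8 h 6 min; less 30 min break → 7 h 36 min
Total worked: 45 h 42 min = 45.70 h.
Threshold 40 h → overtime 5 h 42 min, regular 40 h 0 min.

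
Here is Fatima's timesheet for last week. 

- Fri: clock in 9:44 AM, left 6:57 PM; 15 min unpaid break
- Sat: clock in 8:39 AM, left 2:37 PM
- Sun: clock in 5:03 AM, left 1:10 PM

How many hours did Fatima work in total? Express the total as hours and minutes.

23 h 3 min

Fri: 9:44 AM–6:57 PM = 9 h 13 min; less 15 min break → 8 h 58 min
Sat: 8:39 AM–2:37 PM = 5 h 58 min
Sun: 5:03 AM–1:10 PM = 8 h 7 min
Total: 8 h 58 min + 5 h 58 min + 8 h 7 min = 23 h 3 min.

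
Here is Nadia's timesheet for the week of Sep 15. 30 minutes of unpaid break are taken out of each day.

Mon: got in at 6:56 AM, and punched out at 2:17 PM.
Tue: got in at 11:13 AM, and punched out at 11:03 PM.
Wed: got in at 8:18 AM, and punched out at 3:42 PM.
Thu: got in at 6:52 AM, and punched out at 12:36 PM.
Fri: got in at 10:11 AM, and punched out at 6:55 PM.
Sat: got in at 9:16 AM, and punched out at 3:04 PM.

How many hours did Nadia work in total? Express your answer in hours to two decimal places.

43.85 hours

Mon: 6:56 AM–2:17 PM = 7 h 21 min; less 30 min break → 6 h 51 min
Tue: 11:13 AM–11:03 PM = 11 h 50 min; less 30 min break → 11 h 20 min
Wed: 8:18 AM–3:42 PM = 7 h 24 min; less 30 min break → 6 h 54 min
Thu: 6:52 AM–12:36 PM = 5 h 44 min; less 30 min break → 5 h 14 min
Fri: 10:11 AM–6:55 PM = 8 h 44 min; less 30 min break → 8 h 14 min
Sat: 9:16 AM–3:04 PM = 5 h 48 min; less 30 min break → 5 h 18 min
Total: 6 h 51 min + 11 h 20 min + 6 h 54 min + 5 h 14 min + 8 h 14 min + 5 h 18 min = 43 h 51 min.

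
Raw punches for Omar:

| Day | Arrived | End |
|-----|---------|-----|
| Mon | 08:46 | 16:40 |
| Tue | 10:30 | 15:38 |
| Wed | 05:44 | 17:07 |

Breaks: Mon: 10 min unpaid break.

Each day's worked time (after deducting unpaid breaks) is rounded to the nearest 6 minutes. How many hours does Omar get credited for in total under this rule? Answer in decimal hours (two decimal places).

24.20 hours

Mon: 08:46–16:40 = 7 h 54 min − 10 min = 7 h 44 min → rounds to 7 h 42 min
Tue: 10:30–15:38 = 5 h 8 min → rounds to 5 h 6 min
Wed: 05:44–17:07 = 11 h 23 min → rounds to 11 h 24 min
Total credited: 24 h 12 min.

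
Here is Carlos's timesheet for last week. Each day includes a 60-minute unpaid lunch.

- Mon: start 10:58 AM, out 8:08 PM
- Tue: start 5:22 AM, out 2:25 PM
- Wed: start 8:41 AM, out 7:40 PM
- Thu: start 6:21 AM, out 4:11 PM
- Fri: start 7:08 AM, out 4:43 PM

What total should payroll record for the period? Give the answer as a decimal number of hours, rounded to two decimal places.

Mon: 10:58 AM–8:08 PM = 9 h 10 min; less 60 min break → 8 h 10 min
Tue: 5:22 AM–2:25 PM = 9 h 3 min; less 60 min break → 8 h 3 min
Wed: 8:41 AM–7:40 PM = 10 h 59 min; less 60 min break → 9 h 59 min
Thu: 6:21 AM–4:11 PM = 9 h 50 min; less 60 min break → 8 h 50 min
Fri: 7:08 AM–4:43 PM = 9 h 35 min; less 60 min break → 8 h 35 min
Total: 8 h 10 min + 8 h 3 min + 9 h 59 min + 8 h 50 min + 8 h 35 min = 43 h 37 min.

43.62 hours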